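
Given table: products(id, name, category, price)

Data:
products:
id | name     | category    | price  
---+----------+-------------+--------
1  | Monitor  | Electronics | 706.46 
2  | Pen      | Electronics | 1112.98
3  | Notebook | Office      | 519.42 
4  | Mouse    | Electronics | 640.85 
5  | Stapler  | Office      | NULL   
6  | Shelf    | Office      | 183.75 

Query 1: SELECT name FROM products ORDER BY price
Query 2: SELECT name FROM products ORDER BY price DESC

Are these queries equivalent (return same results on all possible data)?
No, not equivalent

Query 1 returns: [('Stapler',), ('Shelf',), ('Notebook',), ('Mouse',), ('Monitor',), ('Pen',)]
Query 2 returns: [('Pen',), ('Monitor',), ('Mouse',), ('Notebook',), ('Shelf',), ('Stapler',)]

Reason: ASC vs DESC gives opposite ordering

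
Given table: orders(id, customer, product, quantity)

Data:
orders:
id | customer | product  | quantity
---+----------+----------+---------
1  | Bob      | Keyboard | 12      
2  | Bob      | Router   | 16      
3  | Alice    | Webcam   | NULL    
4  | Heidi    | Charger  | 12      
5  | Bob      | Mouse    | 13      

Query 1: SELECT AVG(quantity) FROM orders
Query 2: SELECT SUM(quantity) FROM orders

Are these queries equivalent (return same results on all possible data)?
No, not equivalent

Query 1 returns: [(13.25,)]
Query 2 returns: [(53,)]

Reason: AVG vs SUM give different aggregate values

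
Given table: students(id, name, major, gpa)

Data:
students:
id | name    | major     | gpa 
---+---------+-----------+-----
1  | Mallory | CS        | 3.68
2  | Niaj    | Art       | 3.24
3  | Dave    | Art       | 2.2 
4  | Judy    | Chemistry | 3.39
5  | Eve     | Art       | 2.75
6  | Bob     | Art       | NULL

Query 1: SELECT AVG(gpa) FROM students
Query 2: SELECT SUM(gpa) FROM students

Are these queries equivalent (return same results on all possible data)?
No, not equivalent

Query 1 returns: [(3.0520000000000005,)]
Query 2 returns: [(15.260000000000002,)]

Reason: AVG vs SUM give different aggregate values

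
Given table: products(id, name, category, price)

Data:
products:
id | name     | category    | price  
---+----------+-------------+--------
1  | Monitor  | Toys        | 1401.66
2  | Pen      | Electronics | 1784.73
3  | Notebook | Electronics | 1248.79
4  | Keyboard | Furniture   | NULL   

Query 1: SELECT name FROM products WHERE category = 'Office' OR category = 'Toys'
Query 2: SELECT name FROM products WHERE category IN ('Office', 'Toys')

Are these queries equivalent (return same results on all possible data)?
Yes, equivalent

Both queries return: [('Monitor',)]

Reason: OR vs IN are equivalent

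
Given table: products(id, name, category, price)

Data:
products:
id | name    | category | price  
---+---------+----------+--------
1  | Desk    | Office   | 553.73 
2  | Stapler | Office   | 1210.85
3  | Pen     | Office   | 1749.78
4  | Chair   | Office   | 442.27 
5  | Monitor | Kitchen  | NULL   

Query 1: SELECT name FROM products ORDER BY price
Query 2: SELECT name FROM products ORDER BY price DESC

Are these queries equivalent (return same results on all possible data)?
No, not equivalent

Query 1 returns: [('Monitor',), ('Chair',), ('Desk',), ('Stapler',), ('Pen',)]
Query 2 returns: [('Pen',), ('Stapler',), ('Desk',), ('Chair',), ('Monitor',)]

Reason: ASC vs DESC gives opposite ordering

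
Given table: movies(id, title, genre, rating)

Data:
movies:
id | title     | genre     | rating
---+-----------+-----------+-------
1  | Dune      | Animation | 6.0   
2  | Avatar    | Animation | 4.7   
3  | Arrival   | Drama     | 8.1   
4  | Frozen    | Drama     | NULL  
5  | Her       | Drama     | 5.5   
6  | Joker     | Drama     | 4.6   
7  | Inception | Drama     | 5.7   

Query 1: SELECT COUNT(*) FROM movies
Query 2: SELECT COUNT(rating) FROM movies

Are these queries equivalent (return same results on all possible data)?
No, not equivalent

Query 1 returns: [(7,)]
Query 2 returns: [(6,)]

Reason: COUNT(*) includes NULLs, COUNT(column) excludes them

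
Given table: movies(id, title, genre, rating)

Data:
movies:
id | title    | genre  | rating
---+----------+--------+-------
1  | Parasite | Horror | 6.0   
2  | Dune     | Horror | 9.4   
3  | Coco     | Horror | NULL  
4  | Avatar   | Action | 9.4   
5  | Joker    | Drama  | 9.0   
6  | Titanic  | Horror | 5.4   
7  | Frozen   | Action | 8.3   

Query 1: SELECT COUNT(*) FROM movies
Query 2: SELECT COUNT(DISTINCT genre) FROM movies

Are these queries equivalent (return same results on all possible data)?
No, not equivalent

Query 1 returns: [(7,)]
Query 2 returns: [(3,)]

Reason: COUNT(*) counts rows, COUNT(DISTINCT genre) counts unique genres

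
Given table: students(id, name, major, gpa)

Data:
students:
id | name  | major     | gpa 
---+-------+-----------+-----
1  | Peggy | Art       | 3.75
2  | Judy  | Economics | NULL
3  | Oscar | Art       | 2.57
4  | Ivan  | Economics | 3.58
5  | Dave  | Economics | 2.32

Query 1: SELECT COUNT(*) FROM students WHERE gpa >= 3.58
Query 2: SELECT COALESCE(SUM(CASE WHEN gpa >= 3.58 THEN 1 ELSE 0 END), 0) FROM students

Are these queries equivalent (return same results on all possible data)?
Yes, equivalent

Both queries return: [(2,)]

Reason: COUNT with WHERE vs conditional SUM (COALESCE handles empty-table NULL)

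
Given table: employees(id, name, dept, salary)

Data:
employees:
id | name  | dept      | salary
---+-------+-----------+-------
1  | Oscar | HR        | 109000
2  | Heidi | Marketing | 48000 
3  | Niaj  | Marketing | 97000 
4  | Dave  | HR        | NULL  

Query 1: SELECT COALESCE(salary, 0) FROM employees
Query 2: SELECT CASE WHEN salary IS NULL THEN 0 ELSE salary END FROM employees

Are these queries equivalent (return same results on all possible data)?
Yes, equivalent

Both queries return: [(0,), (48000,), (97000,), (109000,)]

Reason: COALESCE vs CASE for NULL handling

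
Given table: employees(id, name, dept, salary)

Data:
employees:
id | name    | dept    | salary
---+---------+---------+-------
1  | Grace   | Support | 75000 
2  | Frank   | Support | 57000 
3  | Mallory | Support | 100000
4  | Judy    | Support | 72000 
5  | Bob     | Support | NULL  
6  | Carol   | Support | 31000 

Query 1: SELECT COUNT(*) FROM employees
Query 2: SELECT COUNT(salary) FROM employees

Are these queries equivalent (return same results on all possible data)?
No, not equivalent

Query 1 returns: [(6,)]
Query 2 returns: [(5,)]

Reason: COUNT(*) includes NULLs, COUNT(column) excludes them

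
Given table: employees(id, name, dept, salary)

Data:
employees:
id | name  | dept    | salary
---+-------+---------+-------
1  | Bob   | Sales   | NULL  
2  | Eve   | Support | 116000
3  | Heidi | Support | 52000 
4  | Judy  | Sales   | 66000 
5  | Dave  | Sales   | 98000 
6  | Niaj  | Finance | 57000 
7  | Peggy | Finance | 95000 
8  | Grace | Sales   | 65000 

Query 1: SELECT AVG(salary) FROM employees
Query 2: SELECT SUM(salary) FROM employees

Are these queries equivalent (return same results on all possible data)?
No, not equivalent

Query 1 returns: [(78428.57142857143,)]
Query 2 returns: [(549000,)]

Reason: AVG vs SUM give different aggregate values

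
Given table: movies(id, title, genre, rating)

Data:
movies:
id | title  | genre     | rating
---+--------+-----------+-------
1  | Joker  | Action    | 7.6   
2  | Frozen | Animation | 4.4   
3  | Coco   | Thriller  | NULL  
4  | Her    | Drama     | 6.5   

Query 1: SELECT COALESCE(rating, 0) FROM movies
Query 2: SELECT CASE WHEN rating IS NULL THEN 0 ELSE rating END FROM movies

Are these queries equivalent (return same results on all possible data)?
Yes, equivalent

Both queries return: [(0,), (4.4,), (6.5,), (7.6,)]

Reason: COALESCE vs CASE for NULL handling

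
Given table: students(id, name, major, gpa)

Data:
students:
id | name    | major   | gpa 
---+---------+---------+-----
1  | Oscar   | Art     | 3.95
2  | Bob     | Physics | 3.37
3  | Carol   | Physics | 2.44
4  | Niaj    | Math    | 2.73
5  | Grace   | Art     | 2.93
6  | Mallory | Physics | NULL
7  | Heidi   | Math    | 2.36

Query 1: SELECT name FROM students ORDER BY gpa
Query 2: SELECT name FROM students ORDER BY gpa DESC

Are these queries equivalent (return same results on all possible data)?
No, not equivalent

Query 1 returns: [('Mallory',), ('Heidi',), ('Carol',), ('Niaj',), ('Grace',), ('Bob',), ('Oscar',)]
Query 2 returns: [('Oscar',), ('Bob',), ('Grace',), ('Niaj',), ('Carol',), ('Heidi',), ('Mallory',)]

Reason: ASC vs DESC gives opposite ordering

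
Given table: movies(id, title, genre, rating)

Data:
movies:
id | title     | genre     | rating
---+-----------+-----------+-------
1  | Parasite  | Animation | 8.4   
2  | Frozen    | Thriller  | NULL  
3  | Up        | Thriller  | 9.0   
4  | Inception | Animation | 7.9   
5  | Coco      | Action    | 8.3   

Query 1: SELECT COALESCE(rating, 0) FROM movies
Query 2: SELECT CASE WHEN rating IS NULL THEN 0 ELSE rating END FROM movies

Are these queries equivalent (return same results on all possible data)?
Yes, equivalent

Both queries return: [(0,), (7.9,), (8.3,), (8.4,), (9.0,)]

Reason: COALESCE vs CASE for NULL handling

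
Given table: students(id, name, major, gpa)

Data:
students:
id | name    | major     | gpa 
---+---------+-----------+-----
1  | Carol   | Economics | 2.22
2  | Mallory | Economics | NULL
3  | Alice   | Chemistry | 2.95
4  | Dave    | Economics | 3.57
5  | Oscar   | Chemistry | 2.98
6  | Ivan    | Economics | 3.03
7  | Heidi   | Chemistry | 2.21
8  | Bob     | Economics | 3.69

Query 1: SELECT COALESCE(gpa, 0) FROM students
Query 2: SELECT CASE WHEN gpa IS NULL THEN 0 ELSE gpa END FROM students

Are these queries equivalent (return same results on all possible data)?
Yes, equivalent

Both queries return: [(0,), (2.21,), (2.22,), (2.95,), (2.98,), (3.03,), (3.57,), (3.69,)]

Reason: COALESCE vs CASE for NULL handling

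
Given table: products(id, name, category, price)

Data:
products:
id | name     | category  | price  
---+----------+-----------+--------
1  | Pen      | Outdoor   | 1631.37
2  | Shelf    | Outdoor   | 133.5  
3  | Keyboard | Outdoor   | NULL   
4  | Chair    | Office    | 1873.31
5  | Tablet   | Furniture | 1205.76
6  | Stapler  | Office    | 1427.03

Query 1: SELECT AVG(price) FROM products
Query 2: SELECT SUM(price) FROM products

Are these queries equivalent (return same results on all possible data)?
No, not equivalent

Query 1 returns: [(1254.194,)]
Query 2 returns: [(6270.969999999999,)]

Reason: AVG vs SUM give different aggregate values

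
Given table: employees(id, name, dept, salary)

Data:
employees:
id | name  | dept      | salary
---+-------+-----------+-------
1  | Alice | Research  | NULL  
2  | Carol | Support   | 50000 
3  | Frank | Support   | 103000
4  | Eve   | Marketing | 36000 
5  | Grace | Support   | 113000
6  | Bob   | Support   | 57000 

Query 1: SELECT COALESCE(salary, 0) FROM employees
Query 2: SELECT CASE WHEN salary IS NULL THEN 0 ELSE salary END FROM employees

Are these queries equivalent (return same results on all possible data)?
Yes, equivalent

Both queries return: [(0,), (36000,), (50000,), (57000,), (103000,), (113000,)]

Reason: COALESCE vs CASE for NULL handling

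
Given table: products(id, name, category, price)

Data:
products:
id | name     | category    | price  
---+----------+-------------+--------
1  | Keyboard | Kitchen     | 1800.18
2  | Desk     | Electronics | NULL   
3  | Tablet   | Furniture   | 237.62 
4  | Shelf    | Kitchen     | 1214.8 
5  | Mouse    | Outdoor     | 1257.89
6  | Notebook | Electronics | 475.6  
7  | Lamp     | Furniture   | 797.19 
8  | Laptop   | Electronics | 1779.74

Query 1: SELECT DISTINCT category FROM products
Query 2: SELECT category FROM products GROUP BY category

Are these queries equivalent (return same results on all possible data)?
Yes, equivalent

Both queries return: [('Electronics',), ('Furniture',), ('Kitchen',), ('Outdoor',)]

Reason: Both get unique categorys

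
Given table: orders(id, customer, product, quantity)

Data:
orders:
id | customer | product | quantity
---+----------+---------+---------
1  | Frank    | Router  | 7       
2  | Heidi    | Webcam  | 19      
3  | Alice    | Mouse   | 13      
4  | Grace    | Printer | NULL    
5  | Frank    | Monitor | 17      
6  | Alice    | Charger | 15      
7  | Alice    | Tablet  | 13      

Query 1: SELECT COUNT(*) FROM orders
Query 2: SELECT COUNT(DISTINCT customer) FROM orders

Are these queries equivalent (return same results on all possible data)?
No, not equivalent

Query 1 returns: [(7,)]
Query 2 returns: [(4,)]

Reason: COUNT(*) counts rows, COUNT(DISTINCT customer) counts unique customers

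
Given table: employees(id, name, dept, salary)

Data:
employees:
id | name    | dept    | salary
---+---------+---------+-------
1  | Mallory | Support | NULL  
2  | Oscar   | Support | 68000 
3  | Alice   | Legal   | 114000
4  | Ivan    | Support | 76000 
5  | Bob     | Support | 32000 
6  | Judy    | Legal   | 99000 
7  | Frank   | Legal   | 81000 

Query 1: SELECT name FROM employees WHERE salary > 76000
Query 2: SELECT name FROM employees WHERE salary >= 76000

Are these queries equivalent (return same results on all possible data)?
No, not equivalent

Query 1 returns: [('Alice',), ('Judy',), ('Frank',)]
Query 2 returns: [('Alice',), ('Ivan',), ('Judy',), ('Frank',)]

Reason: > vs >= gives different results when salary = 76000 exists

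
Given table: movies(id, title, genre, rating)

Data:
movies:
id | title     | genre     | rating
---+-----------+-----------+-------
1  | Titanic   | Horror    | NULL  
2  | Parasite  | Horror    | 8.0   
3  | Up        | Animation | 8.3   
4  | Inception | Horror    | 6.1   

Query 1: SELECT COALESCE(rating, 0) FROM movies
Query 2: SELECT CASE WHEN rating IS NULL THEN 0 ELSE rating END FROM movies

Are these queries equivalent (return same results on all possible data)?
Yes, equivalent

Both queries return: [(0,), (6.1,), (8.0,), (8.3,)]

Reason: COALESCE vs CASE for NULL handling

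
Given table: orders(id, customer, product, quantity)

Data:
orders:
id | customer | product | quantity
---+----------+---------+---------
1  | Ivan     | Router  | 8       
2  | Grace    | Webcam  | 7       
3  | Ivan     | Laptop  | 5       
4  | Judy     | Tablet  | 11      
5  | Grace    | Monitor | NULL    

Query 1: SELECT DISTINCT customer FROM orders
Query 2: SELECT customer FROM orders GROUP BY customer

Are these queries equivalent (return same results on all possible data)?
Yes, equivalent

Both queries return: [('Grace',), ('Ivan',), ('Judy',)]

Reason: Both get unique customers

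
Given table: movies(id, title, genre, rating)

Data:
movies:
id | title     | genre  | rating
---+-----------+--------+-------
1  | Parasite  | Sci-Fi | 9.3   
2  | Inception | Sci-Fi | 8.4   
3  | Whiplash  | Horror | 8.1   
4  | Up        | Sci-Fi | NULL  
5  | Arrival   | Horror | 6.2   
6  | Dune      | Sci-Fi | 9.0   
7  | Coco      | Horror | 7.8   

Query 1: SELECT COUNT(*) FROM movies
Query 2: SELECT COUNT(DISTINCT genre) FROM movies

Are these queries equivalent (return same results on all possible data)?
No, not equivalent

Query 1 returns: [(7,)]
Query 2 returns: [(2,)]

Reason: COUNT(*) counts rows, COUNT(DISTINCT genre) counts unique genres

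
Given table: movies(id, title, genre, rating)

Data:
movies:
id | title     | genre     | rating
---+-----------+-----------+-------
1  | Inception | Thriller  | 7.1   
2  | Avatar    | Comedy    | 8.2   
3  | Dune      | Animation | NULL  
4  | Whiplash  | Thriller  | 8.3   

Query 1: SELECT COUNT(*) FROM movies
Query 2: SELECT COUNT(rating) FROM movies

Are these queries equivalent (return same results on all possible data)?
No, not equivalent

Query 1 returns: [(4,)]
Query 2 returns: [(3,)]

Reason: COUNT(*) includes NULLs, COUNT(column) excludes them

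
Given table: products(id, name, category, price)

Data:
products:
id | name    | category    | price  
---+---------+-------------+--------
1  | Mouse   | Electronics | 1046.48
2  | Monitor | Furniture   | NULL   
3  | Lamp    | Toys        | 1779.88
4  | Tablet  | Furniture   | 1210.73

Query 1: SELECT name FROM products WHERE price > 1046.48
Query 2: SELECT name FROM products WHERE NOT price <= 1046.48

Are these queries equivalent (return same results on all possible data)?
Yes, equivalent

Both queries return: [('Lamp',), ('Tablet',)]

Reason: Both filter price > 1046.48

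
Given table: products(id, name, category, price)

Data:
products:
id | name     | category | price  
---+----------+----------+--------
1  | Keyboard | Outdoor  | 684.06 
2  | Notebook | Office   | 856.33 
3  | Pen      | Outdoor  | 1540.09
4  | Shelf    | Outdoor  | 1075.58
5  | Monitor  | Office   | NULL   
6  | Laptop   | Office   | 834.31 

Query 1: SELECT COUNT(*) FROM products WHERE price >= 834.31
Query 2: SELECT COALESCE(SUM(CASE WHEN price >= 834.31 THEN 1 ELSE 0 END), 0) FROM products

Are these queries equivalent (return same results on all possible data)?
Yes, equivalent

Both queries return: [(4,)]

Reason: COUNT with WHERE vs conditional SUM (COALESCE handles empty-table NULL)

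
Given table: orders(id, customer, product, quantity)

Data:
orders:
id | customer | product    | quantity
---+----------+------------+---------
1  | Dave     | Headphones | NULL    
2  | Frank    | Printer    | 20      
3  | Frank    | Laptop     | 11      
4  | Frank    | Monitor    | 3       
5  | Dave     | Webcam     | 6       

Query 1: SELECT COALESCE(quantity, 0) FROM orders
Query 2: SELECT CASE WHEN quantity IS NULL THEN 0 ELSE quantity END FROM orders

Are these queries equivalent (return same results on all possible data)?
Yes, equivalent

Both queries return: [(0,), (3,), (6,), (11,), (20,)]

Reason: COALESCE vs CASE for NULL handling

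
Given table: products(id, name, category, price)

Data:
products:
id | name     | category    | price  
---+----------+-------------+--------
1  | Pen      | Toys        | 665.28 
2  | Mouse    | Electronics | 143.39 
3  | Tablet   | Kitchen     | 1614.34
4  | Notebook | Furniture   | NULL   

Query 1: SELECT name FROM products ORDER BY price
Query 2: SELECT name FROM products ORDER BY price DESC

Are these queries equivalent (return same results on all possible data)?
No, not equivalent

Query 1 returns: [('Notebook',), ('Mouse',), ('Pen',), ('Tablet',)]
Query 2 returns: [('Tablet',), ('Pen',), ('Mouse',), ('Notebook',)]

Reason: ASC vs DESC gives opposite ordering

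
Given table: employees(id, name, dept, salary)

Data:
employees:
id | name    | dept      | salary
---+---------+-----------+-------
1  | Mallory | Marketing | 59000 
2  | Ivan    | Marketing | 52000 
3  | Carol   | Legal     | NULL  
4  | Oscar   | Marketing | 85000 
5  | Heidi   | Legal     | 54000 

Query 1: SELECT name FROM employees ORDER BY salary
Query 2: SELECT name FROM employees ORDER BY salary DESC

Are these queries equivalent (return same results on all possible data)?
No, not equivalent

Query 1 returns: [('Carol',), ('Ivan',), ('Heidi',), ('Mallory',), ('Oscar',)]
Query 2 returns: [('Oscar',), ('Mallory',), ('Heidi',), ('Ivan',), ('Carol',)]

Reason: ASC vs DESC gives opposite ordering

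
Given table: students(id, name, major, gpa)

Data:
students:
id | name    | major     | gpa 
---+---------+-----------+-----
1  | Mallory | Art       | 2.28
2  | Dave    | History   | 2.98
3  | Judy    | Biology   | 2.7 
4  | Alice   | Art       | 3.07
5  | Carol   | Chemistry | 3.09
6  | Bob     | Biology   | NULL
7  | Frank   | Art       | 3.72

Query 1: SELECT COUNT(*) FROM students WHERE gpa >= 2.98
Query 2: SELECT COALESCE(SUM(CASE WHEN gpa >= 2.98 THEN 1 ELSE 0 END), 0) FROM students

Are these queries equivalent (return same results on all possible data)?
Yes, equivalent

Both queries return: [(4,)]

Reason: COUNT with WHERE vs conditional SUM (COALESCE handles empty-table NULL)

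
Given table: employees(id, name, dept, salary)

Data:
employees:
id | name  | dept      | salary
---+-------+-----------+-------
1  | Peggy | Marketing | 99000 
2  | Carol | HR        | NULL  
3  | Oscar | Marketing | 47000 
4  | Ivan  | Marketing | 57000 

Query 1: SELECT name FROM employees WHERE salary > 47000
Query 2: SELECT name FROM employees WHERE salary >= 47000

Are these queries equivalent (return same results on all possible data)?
No, not equivalent

Query 1 returns: [('Peggy',), ('Ivan',)]
Query 2 returns: [('Peggy',), ('Oscar',), ('Ivan',)]

Reason: > vs >= gives different results when salary = 47000 exists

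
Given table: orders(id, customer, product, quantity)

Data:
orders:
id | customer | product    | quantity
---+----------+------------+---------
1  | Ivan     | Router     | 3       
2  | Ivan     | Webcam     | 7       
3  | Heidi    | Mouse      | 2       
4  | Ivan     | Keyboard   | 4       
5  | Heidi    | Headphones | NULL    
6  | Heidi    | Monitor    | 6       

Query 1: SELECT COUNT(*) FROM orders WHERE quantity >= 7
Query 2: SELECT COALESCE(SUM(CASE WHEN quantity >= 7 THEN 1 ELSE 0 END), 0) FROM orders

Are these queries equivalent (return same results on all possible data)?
Yes, equivalent

Both queries return: [(1,)]

Reason: COUNT with WHERE vs conditional SUM (COALESCE handles empty-table NULL)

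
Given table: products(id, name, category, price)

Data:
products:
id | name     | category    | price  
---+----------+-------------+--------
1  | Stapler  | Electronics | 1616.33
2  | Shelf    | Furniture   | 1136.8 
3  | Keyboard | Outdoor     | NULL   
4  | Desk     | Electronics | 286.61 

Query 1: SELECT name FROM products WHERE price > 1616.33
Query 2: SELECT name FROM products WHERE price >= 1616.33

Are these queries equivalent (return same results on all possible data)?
No, not equivalent

Query 1 returns: []
Query 2 returns: [('Stapler',)]

Reason: > vs >= gives different results when price = 1616.33 exists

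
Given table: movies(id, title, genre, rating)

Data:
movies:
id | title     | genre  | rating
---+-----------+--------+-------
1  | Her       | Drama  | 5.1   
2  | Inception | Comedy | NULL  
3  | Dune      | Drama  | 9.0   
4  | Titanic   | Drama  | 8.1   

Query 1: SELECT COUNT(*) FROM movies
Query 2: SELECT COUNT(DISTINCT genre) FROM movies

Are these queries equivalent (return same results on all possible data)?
No, not equivalent

Query 1 returns: [(4,)]
Query 2 returns: [(2,)]

Reason: COUNT(*) counts rows, COUNT(DISTINCT genre) counts unique genres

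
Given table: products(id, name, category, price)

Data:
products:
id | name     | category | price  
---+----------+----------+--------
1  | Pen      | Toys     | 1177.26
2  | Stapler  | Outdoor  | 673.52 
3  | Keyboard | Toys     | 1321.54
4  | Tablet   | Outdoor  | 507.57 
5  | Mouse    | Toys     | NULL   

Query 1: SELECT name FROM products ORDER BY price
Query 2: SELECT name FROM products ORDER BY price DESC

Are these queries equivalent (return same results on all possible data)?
No, not equivalent

Query 1 returns: [('Mouse',), ('Tablet',), ('Stapler',), ('Pen',), ('Keyboard',)]
Query 2 returns: [('Keyboard',), ('Pen',), ('Stapler',), ('Tablet',), ('Mouse',)]

Reason: ASC vs DESC gives opposite ordering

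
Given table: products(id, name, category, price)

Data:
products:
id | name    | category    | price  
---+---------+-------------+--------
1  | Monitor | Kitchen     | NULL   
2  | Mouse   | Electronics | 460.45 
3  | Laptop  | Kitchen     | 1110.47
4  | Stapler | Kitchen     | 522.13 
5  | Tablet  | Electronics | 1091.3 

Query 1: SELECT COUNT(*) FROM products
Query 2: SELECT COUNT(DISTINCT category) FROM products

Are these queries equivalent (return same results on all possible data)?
No, not equivalent

Query 1 returns: [(5,)]
Query 2 returns: [(2,)]

Reason: COUNT(*) counts rows, COUNT(DISTINCT category) counts unique categorys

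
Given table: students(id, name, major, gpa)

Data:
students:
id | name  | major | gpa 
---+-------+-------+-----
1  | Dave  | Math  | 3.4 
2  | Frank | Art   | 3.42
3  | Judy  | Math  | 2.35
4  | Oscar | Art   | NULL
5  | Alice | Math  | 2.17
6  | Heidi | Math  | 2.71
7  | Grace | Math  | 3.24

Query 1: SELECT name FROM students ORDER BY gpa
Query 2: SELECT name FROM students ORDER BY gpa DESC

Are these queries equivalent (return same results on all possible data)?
No, not equivalent

Query 1 returns: [('Oscar',), ('Alice',), ('Judy',), ('Heidi',), ('Grace',), ('Dave',), ('Frank',)]
Query 2 returns: [('Frank',), ('Dave',), ('Grace',), ('Heidi',), ('Judy',), ('Alice',), ('Oscar',)]

Reason: ASC vs DESC gives opposite ordering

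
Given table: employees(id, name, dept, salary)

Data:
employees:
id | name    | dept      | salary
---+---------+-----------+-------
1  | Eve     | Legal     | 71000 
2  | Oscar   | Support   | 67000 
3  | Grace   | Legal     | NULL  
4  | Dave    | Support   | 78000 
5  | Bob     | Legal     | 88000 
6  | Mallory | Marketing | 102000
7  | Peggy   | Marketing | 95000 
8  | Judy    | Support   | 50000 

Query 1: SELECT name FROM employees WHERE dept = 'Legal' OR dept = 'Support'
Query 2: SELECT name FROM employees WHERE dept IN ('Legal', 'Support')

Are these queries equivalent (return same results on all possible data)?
Yes, equivalent

Both queries return: [('Bob',), ('Dave',), ('Eve',), ('Grace',), ('Judy',), ('Oscar',)]

Reason: OR vs IN are equivalent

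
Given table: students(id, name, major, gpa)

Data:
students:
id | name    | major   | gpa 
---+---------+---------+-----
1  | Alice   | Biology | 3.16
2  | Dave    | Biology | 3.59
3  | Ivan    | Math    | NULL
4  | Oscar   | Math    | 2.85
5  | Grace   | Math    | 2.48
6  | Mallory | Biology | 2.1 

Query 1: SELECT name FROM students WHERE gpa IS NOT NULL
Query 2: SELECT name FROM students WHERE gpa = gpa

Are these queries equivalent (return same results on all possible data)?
Yes, equivalent

Both queries return: [('Alice',), ('Dave',), ('Grace',), ('Mallory',), ('Oscar',)]

Reason: IS NOT NULL vs self-equality (both exclude NULLs)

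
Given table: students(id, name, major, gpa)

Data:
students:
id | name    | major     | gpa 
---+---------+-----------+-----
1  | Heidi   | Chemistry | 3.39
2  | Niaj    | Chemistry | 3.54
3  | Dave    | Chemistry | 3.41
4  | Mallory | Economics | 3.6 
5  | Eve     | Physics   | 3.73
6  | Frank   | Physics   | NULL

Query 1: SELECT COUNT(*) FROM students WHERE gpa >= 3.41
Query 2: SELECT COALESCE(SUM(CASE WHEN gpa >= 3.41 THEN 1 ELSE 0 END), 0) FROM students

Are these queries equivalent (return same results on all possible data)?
Yes, equivalent

Both queries return: [(4,)]

Reason: COUNT with WHERE vs conditional SUM (COALESCE handles empty-table NULL)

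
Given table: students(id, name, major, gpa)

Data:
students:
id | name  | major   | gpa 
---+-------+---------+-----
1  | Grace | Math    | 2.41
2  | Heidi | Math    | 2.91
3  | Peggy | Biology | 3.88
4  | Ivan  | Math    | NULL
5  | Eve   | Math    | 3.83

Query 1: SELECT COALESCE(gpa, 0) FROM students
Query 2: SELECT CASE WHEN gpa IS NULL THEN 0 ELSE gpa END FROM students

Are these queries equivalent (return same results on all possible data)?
Yes, equivalent

Both queries return: [(0,), (2.41,), (2.91,), (3.83,), (3.88,)]

Reason: COALESCE vs CASE for NULL handling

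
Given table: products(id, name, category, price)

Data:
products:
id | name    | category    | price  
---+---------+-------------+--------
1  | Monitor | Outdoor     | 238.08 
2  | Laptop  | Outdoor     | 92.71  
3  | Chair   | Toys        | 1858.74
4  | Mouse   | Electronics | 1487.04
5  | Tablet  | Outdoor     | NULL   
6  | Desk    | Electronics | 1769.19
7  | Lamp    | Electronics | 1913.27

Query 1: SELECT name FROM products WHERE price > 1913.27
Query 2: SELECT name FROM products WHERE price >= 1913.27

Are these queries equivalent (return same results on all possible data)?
No, not equivalent

Query 1 returns: []
Query 2 returns: [('Lamp',)]

Reason: > vs >= gives different results when price = 1913.27 exists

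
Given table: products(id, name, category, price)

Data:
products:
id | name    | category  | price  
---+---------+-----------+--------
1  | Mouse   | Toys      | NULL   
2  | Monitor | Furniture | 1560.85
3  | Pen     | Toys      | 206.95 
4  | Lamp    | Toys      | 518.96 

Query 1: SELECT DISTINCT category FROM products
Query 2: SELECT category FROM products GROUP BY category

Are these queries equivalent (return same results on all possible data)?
Yes, equivalent

Both queries return: [('Furniture',), ('Toys',)]

Reason: Both get unique categorys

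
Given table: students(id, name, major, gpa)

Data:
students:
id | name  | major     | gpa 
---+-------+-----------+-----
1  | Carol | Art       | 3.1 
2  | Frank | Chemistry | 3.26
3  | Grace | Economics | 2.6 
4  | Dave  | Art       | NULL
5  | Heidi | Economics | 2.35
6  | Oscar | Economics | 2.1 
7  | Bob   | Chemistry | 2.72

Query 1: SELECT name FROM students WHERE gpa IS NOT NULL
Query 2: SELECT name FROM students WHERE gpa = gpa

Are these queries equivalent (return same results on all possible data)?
Yes, equivalent

Both queries return: [('Bob',), ('Carol',), ('Frank',), ('Grace',), ('Heidi',), ('Oscar',)]

Reason: IS NOT NULL vs self-equality (both exclude NULLs)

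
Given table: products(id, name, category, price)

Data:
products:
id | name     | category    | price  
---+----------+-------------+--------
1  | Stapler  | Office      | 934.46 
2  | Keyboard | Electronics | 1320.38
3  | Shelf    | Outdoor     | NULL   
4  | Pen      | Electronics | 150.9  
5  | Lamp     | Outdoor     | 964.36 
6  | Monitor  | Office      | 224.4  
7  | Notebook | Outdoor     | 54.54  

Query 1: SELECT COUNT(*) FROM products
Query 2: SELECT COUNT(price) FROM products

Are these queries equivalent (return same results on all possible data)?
No, not equivalent

Query 1 returns: [(7,)]
Query 2 returns: [(6,)]

Reason: COUNT(*) includes NULLs, COUNT(column) excludes them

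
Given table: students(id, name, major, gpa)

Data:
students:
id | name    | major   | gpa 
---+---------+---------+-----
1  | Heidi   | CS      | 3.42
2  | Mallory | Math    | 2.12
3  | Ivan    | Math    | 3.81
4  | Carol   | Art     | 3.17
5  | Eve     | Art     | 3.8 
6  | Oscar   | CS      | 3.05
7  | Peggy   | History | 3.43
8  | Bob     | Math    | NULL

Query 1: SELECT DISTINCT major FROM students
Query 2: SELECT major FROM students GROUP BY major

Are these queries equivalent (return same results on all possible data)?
Yes, equivalent

Both queries return: [('Art',), ('CS',), ('History',), ('Math',)]

Reason: Both get unique majors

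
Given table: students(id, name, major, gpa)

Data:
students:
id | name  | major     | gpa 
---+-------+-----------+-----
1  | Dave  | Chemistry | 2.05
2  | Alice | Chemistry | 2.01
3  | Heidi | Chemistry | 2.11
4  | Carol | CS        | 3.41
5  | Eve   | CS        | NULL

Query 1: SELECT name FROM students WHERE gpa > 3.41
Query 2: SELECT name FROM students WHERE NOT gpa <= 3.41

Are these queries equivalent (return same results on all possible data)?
Yes, equivalent

Both queries return: []

Reason: Both filter gpa > 3.41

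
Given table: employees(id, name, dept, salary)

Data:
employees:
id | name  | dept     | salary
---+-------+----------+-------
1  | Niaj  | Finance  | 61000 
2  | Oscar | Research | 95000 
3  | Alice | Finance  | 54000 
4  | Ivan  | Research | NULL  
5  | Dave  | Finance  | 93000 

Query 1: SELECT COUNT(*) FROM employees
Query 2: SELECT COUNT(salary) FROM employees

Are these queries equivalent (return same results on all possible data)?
No, not equivalent

Query 1 returns: [(5,)]
Query 2 returns: [(4,)]

Reason: COUNT(*) includes NULLs, COUNT(column) excludes them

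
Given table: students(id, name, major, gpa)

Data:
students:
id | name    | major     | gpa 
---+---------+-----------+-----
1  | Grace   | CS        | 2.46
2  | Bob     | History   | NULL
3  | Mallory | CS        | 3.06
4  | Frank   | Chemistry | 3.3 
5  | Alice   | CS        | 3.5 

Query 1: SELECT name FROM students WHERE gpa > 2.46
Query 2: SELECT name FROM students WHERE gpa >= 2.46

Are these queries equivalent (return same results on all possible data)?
No, not equivalent

Query 1 returns: [('Mallory',), ('Frank',), ('Alice',)]
Query 2 returns: [('Grace',), ('Mallory',), ('Frank',), ('Alice',)]

Reason: > vs >= gives different results when gpa = 2.46 exists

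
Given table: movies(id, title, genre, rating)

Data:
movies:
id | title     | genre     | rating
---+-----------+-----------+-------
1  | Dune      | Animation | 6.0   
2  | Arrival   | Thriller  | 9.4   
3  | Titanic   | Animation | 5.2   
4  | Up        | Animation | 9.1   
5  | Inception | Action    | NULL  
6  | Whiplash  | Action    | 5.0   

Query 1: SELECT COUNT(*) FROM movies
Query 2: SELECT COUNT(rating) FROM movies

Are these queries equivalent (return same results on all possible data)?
No, not equivalent

Query 1 returns: [(6,)]
Query 2 returns: [(5,)]

Reason: COUNT(*) includes NULLs, COUNT(column) excludes them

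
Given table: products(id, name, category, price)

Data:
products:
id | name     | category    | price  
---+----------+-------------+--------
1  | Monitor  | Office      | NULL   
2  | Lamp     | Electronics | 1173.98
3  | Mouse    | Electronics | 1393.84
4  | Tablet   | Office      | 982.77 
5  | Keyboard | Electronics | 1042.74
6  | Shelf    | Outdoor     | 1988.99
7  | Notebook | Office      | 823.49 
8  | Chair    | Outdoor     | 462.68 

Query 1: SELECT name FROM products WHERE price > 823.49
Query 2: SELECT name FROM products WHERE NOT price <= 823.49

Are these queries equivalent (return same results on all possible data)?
Yes, equivalent

Both queries return: [('Keyboard',), ('Lamp',), ('Mouse',), ('Shelf',), ('Tablet',)]

Reason: Both filter price > 823.49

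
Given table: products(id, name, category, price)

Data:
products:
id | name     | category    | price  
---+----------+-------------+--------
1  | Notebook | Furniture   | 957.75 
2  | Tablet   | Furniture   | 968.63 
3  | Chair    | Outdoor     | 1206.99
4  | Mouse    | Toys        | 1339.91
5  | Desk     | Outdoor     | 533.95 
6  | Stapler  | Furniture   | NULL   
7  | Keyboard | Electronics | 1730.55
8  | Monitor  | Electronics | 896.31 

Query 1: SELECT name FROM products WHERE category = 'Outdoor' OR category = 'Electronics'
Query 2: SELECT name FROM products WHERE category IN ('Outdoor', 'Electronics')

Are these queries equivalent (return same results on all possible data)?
Yes, equivalent

Both queries return: [('Chair',), ('Desk',), ('Keyboard',), ('Monitor',)]

Reason: OR vs IN are equivalent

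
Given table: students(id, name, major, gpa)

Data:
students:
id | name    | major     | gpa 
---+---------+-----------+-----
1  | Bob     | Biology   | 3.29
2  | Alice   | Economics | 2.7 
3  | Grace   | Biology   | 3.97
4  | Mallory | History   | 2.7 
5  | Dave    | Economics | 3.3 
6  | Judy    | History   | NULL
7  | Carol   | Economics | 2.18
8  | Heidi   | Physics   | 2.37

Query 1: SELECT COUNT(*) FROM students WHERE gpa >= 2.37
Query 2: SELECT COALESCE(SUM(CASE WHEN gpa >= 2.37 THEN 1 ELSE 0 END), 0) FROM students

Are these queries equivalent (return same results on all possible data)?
Yes, equivalent

Both queries return: [(6,)]

Reason: COUNT with WHERE vs conditional SUM (COALESCE handles empty-table NULL)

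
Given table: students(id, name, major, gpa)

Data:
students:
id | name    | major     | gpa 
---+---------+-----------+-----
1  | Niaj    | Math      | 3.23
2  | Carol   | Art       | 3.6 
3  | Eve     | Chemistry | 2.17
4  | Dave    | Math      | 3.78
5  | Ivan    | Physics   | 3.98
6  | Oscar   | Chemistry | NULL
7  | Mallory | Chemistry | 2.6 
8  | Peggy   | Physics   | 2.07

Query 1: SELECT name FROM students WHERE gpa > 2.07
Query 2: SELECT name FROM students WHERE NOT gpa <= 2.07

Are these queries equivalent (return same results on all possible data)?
Yes, equivalent

Both queries return: [('Carol',), ('Dave',), ('Eve',), ('Ivan',), ('Mallory',), ('Niaj',)]

Reason: Both filter gpa > 2.07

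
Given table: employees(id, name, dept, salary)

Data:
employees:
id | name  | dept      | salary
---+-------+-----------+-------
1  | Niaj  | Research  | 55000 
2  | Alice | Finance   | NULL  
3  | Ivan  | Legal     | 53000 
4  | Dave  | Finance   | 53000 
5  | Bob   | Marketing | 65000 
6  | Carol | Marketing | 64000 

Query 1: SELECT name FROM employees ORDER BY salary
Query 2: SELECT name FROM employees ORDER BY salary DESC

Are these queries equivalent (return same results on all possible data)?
No, not equivalent

Query 1 returns: [('Alice',), ('Ivan',), ('Dave',), ('Niaj',), ('Carol',), ('Bob',)]
Query 2 returns: [('Bob',), ('Carol',), ('Niaj',), ('Ivan',), ('Dave',), ('Alice',)]

Reason: ASC vs DESC gives opposite ordering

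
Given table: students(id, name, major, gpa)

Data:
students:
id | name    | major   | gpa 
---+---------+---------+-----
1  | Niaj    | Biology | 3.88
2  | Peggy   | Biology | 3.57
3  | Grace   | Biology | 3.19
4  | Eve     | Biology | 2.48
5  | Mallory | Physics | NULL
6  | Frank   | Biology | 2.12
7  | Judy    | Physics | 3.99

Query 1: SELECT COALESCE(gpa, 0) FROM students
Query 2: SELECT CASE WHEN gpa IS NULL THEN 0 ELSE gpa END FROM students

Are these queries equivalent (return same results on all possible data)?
Yes, equivalent

Both queries return: [(0,), (2.12,), (2.48,), (3.19,), (3.57,), (3.88,), (3.99,)]

Reason: COALESCE vs CASE for NULL handling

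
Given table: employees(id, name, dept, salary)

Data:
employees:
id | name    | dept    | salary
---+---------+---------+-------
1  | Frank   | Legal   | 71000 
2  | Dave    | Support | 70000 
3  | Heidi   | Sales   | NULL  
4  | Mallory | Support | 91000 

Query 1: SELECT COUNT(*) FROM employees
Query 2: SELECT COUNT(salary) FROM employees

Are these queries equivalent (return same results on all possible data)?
No, not equivalent

Query 1 returns: [(4,)]
Query 2 returns: [(3,)]

Reason: COUNT(*) includes NULLs, COUNT(column) excludes them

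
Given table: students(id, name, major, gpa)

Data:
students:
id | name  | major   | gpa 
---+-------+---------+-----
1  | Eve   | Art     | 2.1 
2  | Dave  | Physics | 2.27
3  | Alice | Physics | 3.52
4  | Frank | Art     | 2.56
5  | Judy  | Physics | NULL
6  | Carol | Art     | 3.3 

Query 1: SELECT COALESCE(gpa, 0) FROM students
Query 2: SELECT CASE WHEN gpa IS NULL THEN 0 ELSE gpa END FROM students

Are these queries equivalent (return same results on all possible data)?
Yes, equivalent

Both queries return: [(0,), (2.1,), (2.27,), (2.56,), (3.3,), (3.52,)]

Reason: COALESCE vs CASE for NULL handling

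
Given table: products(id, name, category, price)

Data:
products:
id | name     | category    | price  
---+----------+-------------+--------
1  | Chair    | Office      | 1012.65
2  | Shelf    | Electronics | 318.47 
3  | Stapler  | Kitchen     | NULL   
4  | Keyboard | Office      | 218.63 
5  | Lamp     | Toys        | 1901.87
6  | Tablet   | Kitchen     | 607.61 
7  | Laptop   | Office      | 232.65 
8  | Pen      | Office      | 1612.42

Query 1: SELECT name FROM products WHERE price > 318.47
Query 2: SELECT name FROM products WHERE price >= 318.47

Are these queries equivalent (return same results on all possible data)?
No, not equivalent

Query 1 returns: [('Chair',), ('Lamp',), ('Tablet',), ('Pen',)]
Query 2 returns: [('Chair',), ('Shelf',), ('Lamp',), ('Tablet',), ('Pen',)]

Reason: > vs >= gives different results when price = 318.47 exists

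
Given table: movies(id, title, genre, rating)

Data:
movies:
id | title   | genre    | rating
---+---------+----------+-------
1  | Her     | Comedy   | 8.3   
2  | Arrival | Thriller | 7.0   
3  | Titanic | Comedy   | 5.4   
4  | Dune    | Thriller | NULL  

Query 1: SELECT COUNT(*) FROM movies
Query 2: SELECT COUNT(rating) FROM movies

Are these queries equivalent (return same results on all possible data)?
No, not equivalent

Query 1 returns: [(4,)]
Query 2 returns: [(3,)]

Reason: COUNT(*) includes NULLs, COUNT(column) excludes them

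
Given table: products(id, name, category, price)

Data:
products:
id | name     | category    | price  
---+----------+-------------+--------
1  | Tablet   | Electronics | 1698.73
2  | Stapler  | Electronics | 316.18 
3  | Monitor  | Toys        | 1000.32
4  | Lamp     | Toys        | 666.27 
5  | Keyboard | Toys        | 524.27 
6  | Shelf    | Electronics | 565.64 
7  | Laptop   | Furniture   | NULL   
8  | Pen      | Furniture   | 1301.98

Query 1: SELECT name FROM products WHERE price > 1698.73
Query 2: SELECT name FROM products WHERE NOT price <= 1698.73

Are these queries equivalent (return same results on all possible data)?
Yes, equivalent

Both queries return: []

Reason: Both filter price > 1698.73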